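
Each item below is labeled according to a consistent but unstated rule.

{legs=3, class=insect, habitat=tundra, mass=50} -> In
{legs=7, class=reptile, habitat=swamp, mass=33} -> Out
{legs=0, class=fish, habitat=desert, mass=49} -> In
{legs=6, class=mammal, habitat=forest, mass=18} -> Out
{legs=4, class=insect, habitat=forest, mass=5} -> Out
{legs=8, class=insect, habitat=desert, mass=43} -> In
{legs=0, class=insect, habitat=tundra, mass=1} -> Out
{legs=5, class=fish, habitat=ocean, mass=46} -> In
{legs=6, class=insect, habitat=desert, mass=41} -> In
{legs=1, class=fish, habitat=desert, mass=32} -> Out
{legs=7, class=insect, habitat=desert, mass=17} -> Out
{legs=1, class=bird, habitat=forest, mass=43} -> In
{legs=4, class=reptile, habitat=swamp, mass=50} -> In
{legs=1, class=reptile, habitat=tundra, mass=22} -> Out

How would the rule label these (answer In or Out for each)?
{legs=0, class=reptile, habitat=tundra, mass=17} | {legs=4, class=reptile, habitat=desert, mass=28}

Out, Out

All 'In' examples share one property — mass ≥ 41 — and every 'Out' example lacks it.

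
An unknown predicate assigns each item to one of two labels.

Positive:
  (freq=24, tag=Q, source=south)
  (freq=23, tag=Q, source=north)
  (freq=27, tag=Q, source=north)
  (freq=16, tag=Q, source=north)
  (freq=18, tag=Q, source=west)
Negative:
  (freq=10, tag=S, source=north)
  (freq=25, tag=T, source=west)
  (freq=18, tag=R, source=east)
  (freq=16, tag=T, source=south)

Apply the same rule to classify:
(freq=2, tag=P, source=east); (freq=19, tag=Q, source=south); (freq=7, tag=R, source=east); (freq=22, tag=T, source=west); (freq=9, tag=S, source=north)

A rule that fits every label: tag is Q — true of each 'Positive' example, false of each 'Negative' one.
(freq=2, tag=P, source=east): Negative (tag is P). (freq=19, tag=Q, source=south): Positive (tag is Q). (freq=7, tag=R, source=east): Negative (tag is R). (freq=22, tag=T, source=west): Negative (tag is T). (freq=9, tag=S, source=north): Negative (tag is S).

Negative, Positive, Negative, Negative, Negative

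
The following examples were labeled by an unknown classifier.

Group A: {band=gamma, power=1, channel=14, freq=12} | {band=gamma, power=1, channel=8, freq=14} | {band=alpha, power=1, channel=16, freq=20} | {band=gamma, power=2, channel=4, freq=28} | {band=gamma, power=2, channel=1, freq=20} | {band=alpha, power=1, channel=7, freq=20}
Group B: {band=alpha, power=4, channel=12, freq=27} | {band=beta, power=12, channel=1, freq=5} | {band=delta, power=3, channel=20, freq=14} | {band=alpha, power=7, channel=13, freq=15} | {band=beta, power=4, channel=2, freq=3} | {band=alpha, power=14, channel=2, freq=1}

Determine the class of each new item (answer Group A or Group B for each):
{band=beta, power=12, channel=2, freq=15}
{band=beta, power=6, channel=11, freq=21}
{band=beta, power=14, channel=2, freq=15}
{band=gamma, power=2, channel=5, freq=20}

Group B, Group B, Group B, Group A

The classifier is using: power ≤ 2.
{band=beta, power=12, channel=2, freq=15}: Group B (power = 12).
{band=beta, power=6, channel=11, freq=21}: Group B (power = 6).
{band=beta, power=14, channel=2, freq=15}: Group B (power = 14).
{band=gamma, power=2, channel=5, freq=20}: Group A (power = 2).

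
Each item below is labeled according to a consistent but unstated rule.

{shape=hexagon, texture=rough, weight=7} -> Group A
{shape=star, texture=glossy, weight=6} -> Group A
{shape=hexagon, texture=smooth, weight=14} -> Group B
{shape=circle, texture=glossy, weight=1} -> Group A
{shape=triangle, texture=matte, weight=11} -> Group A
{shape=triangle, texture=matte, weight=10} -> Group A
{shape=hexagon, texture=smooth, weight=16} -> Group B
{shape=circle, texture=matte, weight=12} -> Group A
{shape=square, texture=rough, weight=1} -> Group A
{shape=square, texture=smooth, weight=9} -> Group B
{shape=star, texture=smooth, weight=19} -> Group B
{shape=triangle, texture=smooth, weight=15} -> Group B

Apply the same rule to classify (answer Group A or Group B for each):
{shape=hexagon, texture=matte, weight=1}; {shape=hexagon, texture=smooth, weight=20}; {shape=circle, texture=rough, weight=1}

Rule: texture is not smooth. This holds for each 'Group A' example and fails for each 'Group B' one.
{shape=hexagon, texture=matte, weight=1} — texture is matte, hence Group A. {shape=hexagon, texture=smooth, weight=20} — texture is smooth, hence Group B. {shape=circle, texture=rough, weight=1} — texture is rough, hence Group A.

Group A, Group B, Group A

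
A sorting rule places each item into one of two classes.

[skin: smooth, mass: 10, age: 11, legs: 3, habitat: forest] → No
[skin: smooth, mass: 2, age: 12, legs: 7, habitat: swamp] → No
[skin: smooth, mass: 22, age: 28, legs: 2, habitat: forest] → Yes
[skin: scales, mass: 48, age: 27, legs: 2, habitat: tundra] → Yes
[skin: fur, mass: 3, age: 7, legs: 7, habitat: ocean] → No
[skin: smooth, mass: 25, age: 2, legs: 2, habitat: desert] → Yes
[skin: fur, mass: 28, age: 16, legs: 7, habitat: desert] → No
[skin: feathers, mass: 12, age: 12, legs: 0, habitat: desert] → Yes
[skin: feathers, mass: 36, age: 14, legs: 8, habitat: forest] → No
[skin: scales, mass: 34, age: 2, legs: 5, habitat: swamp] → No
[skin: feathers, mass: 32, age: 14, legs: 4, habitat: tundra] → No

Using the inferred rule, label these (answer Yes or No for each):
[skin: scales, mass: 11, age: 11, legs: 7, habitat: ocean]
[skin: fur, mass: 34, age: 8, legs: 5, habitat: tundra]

No, No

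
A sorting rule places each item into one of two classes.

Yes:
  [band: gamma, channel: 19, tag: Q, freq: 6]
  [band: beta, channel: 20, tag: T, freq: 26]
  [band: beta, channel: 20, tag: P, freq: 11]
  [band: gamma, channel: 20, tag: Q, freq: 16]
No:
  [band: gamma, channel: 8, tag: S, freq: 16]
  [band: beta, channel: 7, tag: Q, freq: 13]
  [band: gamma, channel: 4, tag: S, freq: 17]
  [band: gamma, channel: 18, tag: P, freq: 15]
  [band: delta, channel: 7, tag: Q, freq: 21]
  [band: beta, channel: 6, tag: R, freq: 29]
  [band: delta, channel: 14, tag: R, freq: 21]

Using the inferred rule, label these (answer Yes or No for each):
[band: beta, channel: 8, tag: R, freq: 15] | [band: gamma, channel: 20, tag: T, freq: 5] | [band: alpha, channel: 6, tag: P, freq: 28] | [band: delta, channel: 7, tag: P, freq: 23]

No, Yes, No, No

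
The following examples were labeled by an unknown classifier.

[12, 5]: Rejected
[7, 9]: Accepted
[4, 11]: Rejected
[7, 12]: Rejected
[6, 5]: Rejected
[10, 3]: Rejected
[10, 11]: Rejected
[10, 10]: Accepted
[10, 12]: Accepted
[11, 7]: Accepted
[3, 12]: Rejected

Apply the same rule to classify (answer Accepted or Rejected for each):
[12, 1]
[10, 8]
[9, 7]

Rejected, Accepted, Accepted

All 'Accepted' examples share one property — sum is even — and every 'Rejected' example lacks it.
[12, 1] — 12+1 = 13, hence Rejected. [10, 8] — 10+8 = 18, hence Accepted. [9, 7] — 9+7 = 16, hence Accepted.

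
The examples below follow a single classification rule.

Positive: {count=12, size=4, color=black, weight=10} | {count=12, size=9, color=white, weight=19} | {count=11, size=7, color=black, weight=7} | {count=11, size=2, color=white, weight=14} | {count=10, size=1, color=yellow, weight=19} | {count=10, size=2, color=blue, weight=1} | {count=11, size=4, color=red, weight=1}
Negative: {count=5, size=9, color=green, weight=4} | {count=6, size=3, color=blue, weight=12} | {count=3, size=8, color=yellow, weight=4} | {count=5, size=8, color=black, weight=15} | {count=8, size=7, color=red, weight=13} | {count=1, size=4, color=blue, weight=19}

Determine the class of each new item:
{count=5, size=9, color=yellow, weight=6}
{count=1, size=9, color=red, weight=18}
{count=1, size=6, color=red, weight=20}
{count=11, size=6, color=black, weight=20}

Negative, Negative, Negative, Positive

The distinguishing property — count ≥ 10 — holds for all the 'Positive' cases and none of the 'Negative' cases.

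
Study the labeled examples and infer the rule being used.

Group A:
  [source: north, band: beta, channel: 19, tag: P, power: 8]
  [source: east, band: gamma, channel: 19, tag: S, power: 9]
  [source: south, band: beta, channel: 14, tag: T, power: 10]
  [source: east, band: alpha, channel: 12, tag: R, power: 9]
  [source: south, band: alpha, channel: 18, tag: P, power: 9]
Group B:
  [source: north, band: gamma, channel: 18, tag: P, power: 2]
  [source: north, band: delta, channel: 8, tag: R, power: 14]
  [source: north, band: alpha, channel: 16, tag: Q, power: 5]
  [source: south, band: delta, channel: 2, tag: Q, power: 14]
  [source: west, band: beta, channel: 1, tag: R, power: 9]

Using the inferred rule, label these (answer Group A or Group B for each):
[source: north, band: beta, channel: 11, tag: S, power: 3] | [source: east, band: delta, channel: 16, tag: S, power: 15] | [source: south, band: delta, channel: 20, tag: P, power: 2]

'Group A' ⟺ channel ≥ 12 AND power ≥ 8.

Group B, Group A, Group B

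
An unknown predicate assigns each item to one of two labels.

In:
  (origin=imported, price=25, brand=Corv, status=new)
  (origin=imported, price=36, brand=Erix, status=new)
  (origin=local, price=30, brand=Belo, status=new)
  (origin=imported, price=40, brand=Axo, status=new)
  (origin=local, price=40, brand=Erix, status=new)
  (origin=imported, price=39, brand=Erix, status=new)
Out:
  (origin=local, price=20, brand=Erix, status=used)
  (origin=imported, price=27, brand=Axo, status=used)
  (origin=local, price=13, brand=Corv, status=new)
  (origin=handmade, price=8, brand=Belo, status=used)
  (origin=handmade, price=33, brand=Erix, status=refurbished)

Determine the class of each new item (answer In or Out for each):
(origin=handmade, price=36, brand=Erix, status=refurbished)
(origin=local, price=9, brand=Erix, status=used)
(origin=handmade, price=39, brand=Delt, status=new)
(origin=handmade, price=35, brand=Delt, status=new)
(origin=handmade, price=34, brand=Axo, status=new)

Out, Out, In, In, In

'In' ⟺ status is new AND price ≥ 20.
(origin=handmade, price=36, brand=Erix, status=refurbished): Out (status is refurbished, price = 36).
(origin=local, price=9, brand=Erix, status=used): Out (status is used, price = 9).
(origin=handmade, price=39, brand=Delt, status=new): In (status is new, price = 39).
(origin=handmade, price=35, brand=Delt, status=new): In (status is new, price = 35).
(origin=handmade, price=34, brand=Axo, status=new): In (status is new, price = 34).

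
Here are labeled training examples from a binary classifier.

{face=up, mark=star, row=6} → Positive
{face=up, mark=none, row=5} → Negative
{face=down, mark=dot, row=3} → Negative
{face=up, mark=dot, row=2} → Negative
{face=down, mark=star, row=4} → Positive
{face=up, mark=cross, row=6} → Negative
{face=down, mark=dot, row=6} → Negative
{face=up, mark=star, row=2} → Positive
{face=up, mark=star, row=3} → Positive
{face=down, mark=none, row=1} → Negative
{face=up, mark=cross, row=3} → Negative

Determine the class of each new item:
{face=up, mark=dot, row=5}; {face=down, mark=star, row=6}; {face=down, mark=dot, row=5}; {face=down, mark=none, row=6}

Checking candidate rules against both groups, what survives is: mark is star.

Negative, Positive, Negative, Negative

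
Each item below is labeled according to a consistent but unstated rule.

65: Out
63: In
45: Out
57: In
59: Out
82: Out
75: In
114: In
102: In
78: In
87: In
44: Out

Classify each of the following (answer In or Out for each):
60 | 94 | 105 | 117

In, Out, In, In

The distinguishing property — multiple of 3 AND at least 57 — holds for all the 'In' cases and none of the 'Out' cases.
60: 60 = 3·20, 60 ≥ 57 — fits, so In.
94: 94 = 3·31 + 1, 94 ≥ 57 — does not satisfy this, so Out.
105: 105 = 3·35, 105 ≥ 57 — fits, so In.
117: 117 = 3·39, 117 ≥ 57 — fits, so In.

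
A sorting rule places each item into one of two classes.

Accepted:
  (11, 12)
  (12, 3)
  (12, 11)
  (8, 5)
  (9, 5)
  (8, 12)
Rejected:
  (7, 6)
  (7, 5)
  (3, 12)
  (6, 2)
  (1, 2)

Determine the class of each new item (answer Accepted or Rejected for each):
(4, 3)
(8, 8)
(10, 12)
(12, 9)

Rejected, Accepted, Accepted, Accepted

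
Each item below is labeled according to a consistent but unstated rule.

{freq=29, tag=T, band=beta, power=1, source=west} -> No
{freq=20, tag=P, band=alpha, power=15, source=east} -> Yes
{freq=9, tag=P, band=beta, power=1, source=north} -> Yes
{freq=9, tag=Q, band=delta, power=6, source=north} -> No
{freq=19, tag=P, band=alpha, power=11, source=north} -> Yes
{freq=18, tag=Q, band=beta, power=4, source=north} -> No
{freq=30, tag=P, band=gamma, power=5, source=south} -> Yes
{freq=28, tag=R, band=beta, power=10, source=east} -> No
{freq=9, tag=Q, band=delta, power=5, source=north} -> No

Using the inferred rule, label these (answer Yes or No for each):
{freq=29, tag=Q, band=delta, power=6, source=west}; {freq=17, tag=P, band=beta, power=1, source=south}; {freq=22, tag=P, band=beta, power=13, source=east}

The simplest hypothesis consistent with all the labels is: tag is P.
{freq=29, tag=Q, band=delta, power=6, source=west}: No (tag is Q).
{freq=17, tag=P, band=beta, power=1, source=south}: Yes (tag is P).
{freq=22, tag=P, band=beta, power=13, source=east}: Yes (tag is P).

No, Yes, Yes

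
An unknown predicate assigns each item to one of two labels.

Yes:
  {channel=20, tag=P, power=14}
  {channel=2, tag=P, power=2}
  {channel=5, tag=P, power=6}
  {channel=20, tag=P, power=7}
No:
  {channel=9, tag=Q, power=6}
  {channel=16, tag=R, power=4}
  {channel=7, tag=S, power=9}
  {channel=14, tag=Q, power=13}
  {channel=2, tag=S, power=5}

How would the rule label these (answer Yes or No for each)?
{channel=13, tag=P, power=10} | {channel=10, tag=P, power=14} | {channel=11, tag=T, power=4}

Yes, Yes, No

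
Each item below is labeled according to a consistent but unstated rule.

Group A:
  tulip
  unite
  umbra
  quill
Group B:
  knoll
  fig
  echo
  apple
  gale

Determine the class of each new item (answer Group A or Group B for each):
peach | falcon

Group B, Group B

Every 'Group A' example satisfies: contains 'u'. None of the 'Group B' examples do.
peach: no 'u' — fails this test, so Group B. falcon: no 'u' — fails this test, so Group B.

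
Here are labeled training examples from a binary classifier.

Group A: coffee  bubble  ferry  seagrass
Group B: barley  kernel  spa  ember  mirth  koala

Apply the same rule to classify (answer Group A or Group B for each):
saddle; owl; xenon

Group A, Group B, Group B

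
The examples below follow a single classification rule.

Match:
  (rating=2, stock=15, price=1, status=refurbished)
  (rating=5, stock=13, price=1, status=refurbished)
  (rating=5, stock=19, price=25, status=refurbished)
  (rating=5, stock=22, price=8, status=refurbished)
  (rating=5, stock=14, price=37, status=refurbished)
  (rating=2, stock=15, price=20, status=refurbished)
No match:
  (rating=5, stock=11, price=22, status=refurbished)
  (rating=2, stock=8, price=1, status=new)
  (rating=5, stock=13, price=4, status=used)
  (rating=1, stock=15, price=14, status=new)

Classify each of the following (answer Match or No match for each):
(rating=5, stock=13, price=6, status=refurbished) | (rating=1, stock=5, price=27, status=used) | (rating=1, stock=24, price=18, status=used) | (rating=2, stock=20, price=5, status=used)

All 'Match' examples share one property — status is refurbished AND stock ≥ 13 — and every 'No match' example lacks it.

Match, No match, No match, No match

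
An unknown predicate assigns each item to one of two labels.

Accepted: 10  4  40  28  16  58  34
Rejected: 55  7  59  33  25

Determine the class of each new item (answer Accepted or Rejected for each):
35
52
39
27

Rejected, Accepted, Rejected, Rejected

The rule appears to be: even.
35 — 35 is odd, hence Rejected.
52 — 52 is even, hence Accepted.
39 — 39 is odd, hence Rejected.
27 — 27 is odd, hence Rejected.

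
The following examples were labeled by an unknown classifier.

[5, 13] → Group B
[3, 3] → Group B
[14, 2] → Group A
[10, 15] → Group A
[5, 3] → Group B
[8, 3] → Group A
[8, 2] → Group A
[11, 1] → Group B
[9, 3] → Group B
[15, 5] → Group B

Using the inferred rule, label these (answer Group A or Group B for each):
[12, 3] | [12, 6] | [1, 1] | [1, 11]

Group A, Group A, Group B, Group B

The common property of the 'Group A' items is: first is even. No 'Group B' item has it.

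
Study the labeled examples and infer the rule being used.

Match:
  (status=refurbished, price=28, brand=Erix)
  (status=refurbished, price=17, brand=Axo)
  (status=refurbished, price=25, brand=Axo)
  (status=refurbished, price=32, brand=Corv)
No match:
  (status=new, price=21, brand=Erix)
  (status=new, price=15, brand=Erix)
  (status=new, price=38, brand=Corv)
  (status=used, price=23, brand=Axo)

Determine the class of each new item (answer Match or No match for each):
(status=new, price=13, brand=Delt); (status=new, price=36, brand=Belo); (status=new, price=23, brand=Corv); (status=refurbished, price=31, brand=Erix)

No match, No match, No match, Match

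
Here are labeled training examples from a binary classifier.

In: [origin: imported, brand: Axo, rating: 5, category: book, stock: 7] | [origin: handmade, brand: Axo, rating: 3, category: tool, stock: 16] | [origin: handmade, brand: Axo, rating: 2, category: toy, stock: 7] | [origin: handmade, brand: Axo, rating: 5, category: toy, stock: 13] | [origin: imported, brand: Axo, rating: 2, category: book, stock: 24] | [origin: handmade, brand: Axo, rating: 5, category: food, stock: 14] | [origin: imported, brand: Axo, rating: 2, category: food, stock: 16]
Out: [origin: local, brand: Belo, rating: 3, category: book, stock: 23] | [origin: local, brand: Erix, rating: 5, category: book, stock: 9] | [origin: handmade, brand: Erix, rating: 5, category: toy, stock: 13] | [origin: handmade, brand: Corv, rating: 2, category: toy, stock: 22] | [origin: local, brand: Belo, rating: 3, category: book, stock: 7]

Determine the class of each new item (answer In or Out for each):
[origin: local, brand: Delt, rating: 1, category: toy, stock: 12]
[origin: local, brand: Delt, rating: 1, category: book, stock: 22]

Out, Out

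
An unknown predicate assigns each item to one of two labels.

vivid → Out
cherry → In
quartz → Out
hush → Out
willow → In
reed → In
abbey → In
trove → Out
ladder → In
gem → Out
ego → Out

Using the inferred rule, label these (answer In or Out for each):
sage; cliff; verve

Looking at the examples, the only property every 'In' case has and every 'Out' case lacks is: has a double letter.

Out, In, Out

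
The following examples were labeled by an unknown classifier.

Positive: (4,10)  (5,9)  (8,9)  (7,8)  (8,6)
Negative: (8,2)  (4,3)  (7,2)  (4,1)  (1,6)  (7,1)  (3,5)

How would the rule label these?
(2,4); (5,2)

Negative, Negative

The simplest hypothesis consistent with all the labels is: sum ≥ 14.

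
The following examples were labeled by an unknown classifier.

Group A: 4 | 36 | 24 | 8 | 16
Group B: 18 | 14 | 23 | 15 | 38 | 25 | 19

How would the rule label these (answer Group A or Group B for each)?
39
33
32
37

Group B, Group B, Group A, Group B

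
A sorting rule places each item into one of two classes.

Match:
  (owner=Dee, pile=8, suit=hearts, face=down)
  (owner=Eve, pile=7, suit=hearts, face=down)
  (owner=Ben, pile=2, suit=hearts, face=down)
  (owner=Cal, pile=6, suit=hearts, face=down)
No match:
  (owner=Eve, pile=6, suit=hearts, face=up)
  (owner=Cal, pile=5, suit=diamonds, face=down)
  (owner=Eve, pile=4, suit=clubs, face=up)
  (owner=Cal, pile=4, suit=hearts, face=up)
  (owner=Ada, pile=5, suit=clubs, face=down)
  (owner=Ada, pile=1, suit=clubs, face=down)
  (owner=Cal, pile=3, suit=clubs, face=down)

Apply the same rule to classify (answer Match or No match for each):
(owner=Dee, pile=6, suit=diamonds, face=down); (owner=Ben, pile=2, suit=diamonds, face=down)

The distinguishing property — suit is hearts AND face is down — holds for all the 'Match' cases and none of the 'No match' cases.
(owner=Dee, pile=6, suit=diamonds, face=down) → suit is diamonds, face is down → No match. (owner=Ben, pile=2, suit=diamonds, face=down) → suit is diamonds, face is down → No match.

No match, No match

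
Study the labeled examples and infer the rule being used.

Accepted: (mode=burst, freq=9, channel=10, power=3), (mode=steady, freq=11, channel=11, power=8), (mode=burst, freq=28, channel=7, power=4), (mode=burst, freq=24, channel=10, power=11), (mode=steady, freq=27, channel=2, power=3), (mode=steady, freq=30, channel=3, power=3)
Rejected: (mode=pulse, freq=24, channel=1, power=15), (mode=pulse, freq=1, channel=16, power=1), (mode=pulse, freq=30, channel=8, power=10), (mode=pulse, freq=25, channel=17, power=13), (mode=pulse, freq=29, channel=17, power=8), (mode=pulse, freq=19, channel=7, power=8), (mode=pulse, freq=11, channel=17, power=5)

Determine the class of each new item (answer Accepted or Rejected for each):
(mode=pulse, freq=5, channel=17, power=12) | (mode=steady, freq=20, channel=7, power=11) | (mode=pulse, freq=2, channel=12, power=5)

Rejected, Accepted, Rejected

The classifier is using: mode is not pulse.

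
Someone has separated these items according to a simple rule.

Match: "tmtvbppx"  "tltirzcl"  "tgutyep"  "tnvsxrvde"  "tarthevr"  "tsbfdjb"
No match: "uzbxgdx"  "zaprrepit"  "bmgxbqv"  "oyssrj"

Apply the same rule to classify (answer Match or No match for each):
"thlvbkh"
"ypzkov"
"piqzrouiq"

Match, No match, No match

The distinguishing property — starts with 't' — holds for all the 'Match' cases and none of the 'No match' cases.
"thlvbkh": starts with 't' — satisfies this, so Match.
"ypzkov": starts with 'y' — fails the rule, so No match.
"piqzrouiq": starts with 'p' — fails the rule, so No match.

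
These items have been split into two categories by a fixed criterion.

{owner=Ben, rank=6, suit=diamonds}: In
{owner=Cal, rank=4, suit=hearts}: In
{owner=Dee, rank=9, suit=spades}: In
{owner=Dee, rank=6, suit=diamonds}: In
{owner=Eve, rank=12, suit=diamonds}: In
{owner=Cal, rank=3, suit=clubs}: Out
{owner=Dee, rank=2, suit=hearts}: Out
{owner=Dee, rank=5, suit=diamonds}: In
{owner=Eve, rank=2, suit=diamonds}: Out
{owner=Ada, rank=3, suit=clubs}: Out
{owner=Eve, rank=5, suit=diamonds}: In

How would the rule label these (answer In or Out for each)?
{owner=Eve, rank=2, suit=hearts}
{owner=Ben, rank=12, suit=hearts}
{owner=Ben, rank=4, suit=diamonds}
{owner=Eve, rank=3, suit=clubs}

Out, In, In, Out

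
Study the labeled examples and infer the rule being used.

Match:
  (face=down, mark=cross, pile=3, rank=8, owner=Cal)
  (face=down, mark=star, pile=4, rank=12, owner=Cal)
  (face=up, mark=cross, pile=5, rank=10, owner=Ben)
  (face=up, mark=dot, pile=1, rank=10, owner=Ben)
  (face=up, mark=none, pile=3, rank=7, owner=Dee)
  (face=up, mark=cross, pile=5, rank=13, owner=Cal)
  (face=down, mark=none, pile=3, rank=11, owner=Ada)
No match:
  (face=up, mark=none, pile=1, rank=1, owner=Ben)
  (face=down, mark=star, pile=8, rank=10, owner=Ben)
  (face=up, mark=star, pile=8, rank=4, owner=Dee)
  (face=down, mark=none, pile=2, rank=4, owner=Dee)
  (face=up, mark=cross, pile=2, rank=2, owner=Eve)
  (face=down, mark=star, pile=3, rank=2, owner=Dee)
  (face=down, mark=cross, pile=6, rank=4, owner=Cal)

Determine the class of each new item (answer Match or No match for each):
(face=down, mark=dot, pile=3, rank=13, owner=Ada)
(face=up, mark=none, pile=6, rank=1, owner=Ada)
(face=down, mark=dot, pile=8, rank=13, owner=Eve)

Match, No match, No match

A rule that fits every label: pile ≤ 5 AND rank ≥ 7 — true of each 'Match' example, false of each 'No match' one.
(face=down, mark=dot, pile=3, rank=13, owner=Ada) — pile = 3, rank = 13, hence Match.
(face=up, mark=none, pile=6, rank=1, owner=Ada) — pile = 6, rank = 1, hence No match.
(face=down, mark=dot, pile=8, rank=13, owner=Eve) — pile = 8, rank = 13, hence No match.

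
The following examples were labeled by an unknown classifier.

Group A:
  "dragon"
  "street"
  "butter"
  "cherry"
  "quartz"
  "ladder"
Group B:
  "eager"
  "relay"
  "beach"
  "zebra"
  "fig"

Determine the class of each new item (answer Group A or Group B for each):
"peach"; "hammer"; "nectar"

Group B, Group A, Group A

All 'Group A' examples share one property — even length — and every 'Group B' example lacks it.
Group B: "peach", since length 5. Group A: "hammer", since length 6. Group A: "nectar", since length 6.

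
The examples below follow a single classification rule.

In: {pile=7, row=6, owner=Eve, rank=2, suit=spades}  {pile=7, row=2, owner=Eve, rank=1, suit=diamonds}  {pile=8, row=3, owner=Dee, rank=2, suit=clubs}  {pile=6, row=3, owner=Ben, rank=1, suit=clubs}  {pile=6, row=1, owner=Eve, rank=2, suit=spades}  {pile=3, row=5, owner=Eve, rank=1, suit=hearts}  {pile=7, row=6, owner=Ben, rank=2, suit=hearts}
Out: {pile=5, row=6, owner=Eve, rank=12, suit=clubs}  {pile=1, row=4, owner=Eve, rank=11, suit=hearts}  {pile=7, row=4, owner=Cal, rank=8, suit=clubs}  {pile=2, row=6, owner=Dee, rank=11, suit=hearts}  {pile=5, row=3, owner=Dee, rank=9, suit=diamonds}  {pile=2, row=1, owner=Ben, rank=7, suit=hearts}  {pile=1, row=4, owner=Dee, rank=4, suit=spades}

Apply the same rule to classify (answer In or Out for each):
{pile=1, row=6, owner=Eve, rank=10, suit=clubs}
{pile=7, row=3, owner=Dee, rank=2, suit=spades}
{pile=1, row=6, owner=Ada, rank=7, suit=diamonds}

Out, In, Out

The distinguishing property — rank ≤ 2 — holds for all the 'In' cases and none of the 'Out' cases.
{pile=1, row=6, owner=Eve, rank=10, suit=clubs}: Out (rank = 10).
{pile=7, row=3, owner=Dee, rank=2, suit=spades}: In (rank = 2).
{pile=1, row=6, owner=Ada, rank=7, suit=diamonds}: Out (rank = 7).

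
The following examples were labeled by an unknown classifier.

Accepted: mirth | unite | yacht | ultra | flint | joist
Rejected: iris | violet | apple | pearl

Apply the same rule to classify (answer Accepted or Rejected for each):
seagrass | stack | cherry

The common property of the 'Accepted' items is: odd length AND contains 't'. No 'Rejected' item has it.
seagrass: length 8, no 't', fails the rule → Rejected. stack: length 5, has 't', checks out → Accepted. cherry: length 6, no 't', fails the rule → Rejected.

Rejected, Accepted, Rejected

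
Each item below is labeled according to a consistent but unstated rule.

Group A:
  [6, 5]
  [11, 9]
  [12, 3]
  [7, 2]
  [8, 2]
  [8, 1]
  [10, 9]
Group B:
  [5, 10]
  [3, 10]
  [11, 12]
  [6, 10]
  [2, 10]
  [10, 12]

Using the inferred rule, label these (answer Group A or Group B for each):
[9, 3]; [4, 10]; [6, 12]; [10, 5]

Group A, Group B, Group B, Group A

Rule: first > second. This holds for each 'Group A' example and fails for each 'Group B' one.
[9, 3] — 9 > 3, hence Group A. [4, 10] — 4 < 10, hence Group B. [6, 12] — 6 < 12, hence Group B. [10, 5] — 10 > 5, hence Group A.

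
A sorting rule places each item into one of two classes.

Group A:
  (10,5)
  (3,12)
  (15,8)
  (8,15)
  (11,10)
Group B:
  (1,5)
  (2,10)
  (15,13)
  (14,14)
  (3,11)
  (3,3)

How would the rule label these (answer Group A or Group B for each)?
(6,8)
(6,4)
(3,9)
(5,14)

Group B, Group B, Group B, Group A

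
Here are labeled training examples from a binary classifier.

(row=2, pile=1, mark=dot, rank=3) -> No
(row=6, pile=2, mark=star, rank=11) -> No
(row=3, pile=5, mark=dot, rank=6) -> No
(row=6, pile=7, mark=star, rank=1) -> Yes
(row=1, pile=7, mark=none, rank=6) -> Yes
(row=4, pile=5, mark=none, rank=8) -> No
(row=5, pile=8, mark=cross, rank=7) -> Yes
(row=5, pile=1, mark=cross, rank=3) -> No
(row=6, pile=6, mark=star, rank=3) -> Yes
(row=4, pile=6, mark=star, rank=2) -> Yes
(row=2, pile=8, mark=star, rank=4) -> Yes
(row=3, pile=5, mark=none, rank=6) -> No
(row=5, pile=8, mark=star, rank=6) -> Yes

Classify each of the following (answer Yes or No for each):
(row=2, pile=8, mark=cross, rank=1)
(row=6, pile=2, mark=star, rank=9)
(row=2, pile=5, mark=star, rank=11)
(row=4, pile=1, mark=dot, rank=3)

Yes, No, No, No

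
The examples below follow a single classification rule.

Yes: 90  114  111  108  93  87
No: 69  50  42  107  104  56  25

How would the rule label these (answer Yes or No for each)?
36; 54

No, No

'Yes' ⟺ multiple of 3 AND at least 87.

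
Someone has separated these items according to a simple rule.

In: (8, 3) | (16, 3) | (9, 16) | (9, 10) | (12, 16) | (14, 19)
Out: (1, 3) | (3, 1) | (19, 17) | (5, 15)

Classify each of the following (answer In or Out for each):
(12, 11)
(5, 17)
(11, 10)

A rule that fits every label: product is even — true of each 'In' example, false of each 'Out' one.
(12, 11): 12·11 = 132 — fits, so In. (5, 17): 5·17 = 85 — lacks this property, so Out. (11, 10): 11·10 = 110 — fits, so In.

In, Out, In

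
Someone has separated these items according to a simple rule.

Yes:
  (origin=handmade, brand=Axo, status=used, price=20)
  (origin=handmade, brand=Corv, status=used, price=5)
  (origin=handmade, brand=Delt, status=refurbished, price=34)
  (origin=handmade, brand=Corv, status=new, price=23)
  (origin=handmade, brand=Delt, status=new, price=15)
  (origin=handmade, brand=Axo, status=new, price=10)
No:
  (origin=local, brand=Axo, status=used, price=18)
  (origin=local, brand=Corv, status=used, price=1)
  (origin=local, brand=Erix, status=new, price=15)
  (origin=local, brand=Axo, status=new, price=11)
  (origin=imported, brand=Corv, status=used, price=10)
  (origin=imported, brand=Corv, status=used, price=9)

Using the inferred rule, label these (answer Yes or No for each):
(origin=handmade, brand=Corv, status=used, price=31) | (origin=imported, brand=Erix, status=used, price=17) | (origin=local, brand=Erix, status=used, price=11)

Yes, No, No

The simplest hypothesis consistent with all the labels is: origin is handmade.
(origin=handmade, brand=Corv, status=used, price=31): origin is handmade, matches → Yes. (origin=imported, brand=Erix, status=used, price=17): origin is imported, does not pass → No. (origin=local, brand=Erix, status=used, price=11): origin is local, does not pass → No.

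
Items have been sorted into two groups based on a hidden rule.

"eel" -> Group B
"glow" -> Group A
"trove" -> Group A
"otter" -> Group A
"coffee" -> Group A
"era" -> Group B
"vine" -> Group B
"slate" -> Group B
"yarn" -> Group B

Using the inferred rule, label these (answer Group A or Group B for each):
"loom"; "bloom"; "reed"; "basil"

Group A, Group A, Group B, Group B

Rule: contains 'o'. This holds for each 'Group A' example and fails for each 'Group B' one.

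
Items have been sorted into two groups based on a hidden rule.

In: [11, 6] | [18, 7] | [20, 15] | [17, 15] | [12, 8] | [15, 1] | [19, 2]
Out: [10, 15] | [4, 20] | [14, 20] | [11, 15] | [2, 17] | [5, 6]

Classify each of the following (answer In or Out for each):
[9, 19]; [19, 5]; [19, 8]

All 'In' examples share one property — first > second — and every 'Out' example lacks it.
Out: [9, 19], since 9 < 19.
In: [19, 5], since 19 > 5.
In: [19, 8], since 19 > 8.

Out, In, In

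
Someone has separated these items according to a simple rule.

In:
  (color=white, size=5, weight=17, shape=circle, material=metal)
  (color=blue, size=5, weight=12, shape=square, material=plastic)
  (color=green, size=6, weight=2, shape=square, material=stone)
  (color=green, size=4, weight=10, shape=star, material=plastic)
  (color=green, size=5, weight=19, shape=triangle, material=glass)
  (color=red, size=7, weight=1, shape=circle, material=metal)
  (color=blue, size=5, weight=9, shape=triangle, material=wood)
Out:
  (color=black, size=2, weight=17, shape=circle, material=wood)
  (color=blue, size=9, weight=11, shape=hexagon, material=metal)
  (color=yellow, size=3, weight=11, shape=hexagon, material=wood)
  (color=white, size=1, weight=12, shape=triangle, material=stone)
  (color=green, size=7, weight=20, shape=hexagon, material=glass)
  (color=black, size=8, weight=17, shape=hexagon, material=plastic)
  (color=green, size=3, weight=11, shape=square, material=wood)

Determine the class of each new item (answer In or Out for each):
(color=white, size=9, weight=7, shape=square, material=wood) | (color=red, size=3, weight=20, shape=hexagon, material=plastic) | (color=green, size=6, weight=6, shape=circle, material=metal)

The common property of the 'In' items is: size = 5 OR weight ≤ 10. No 'Out' item has it.
(color=white, size=9, weight=7, shape=square, material=wood): In (size = 9, weight = 7). (color=red, size=3, weight=20, shape=hexagon, material=plastic): Out (size = 3, weight = 20). (color=green, size=6, weight=6, shape=circle, material=metal): In (size = 6, weight = 6).

In, Out, In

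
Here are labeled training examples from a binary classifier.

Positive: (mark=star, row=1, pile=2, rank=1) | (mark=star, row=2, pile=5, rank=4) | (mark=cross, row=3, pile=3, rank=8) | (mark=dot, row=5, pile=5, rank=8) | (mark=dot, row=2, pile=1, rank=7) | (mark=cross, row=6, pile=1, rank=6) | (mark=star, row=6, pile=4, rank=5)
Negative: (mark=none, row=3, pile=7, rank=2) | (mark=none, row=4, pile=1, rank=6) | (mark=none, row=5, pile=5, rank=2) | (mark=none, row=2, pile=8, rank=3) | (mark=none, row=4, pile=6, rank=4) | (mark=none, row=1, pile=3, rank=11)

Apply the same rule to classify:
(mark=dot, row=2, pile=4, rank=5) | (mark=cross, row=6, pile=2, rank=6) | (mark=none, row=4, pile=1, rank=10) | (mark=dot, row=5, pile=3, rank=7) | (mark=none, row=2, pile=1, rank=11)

Positive, Positive, Negative, Positive, Negative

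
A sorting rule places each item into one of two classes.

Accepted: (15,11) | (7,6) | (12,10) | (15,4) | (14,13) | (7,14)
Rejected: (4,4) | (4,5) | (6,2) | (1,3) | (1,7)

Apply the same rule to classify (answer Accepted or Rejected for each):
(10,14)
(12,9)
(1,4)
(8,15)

Rule: sum ≥ 13. This holds for each 'Accepted' example and fails for each 'Rejected' one.

Accepted, Accepted, Rejected, Accepted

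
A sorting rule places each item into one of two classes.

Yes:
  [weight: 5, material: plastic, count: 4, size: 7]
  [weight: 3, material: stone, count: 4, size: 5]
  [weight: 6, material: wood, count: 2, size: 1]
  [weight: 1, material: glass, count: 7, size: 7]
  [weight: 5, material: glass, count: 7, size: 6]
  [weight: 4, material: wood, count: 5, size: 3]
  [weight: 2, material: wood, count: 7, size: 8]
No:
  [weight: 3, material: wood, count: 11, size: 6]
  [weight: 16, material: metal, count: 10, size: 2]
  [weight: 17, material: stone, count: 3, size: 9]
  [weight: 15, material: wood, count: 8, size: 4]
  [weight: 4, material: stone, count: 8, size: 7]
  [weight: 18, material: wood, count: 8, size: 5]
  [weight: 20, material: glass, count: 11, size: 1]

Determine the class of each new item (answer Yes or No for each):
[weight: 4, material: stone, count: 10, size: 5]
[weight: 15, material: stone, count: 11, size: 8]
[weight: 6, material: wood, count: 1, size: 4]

No, No, Yes

The distinguishing property — count ≤ 7 AND size ≤ 8 — holds for all the 'Yes' cases and none of the 'No' cases.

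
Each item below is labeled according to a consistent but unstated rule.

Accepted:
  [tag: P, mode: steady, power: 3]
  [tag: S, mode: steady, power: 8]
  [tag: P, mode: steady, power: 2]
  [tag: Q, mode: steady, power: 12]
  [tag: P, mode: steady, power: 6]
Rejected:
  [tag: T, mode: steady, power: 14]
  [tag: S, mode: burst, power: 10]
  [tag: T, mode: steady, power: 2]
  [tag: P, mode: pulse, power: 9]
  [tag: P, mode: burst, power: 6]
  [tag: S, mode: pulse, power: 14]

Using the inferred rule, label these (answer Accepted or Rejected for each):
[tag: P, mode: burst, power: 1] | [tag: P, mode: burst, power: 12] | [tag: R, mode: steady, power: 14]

Rejected, Rejected, Accepted

The pattern is that an item is 'Accepted' exactly when: tag is not T AND mode is steady.
[tag: P, mode: burst, power: 1]: Rejected (tag is P, mode is burst).
[tag: P, mode: burst, power: 12]: Rejected (tag is P, mode is burst).
[tag: R, mode: steady, power: 14]: Accepted (tag is R, mode is steady).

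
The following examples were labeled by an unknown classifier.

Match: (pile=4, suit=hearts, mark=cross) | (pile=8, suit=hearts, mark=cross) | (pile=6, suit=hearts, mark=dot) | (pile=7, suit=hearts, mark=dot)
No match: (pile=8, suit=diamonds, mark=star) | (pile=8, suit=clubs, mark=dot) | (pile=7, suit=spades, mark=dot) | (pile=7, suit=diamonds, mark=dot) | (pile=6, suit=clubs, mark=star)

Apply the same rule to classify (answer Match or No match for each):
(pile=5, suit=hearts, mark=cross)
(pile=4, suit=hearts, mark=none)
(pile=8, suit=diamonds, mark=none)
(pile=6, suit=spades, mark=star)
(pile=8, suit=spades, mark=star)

The common property of the 'Match' items is: suit is hearts. No 'No match' item has it.
(pile=5, suit=hearts, mark=cross) → suit is hearts → Match. (pile=4, suit=hearts, mark=none) → suit is hearts → Match. (pile=8, suit=diamonds, mark=none) → suit is diamonds → No match. (pile=6, suit=spades, mark=star) → suit is spades → No match. (pile=8, suit=spades, mark=star) → suit is spades → No match.

Match, Match, No match, No match, No match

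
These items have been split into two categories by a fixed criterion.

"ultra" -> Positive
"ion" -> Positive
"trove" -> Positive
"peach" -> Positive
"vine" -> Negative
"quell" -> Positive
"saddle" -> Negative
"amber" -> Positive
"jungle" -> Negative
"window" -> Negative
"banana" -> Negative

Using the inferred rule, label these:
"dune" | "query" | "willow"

The distinguishing property — odd length — holds for all the 'Positive' cases and none of the 'Negative' cases.

Negative, Positive, Negative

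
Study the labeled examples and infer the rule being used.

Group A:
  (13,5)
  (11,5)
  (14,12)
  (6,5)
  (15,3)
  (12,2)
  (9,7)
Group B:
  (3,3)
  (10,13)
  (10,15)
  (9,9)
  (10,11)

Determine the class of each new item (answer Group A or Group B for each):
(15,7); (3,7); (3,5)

Group A, Group B, Group B

Checking candidate rules against both groups, what survives is: first > second.
(15,7) → 15 > 7 → Group A. (3,7) → 3 < 7 → Group B. (3,5) → 3 < 5 → Group B.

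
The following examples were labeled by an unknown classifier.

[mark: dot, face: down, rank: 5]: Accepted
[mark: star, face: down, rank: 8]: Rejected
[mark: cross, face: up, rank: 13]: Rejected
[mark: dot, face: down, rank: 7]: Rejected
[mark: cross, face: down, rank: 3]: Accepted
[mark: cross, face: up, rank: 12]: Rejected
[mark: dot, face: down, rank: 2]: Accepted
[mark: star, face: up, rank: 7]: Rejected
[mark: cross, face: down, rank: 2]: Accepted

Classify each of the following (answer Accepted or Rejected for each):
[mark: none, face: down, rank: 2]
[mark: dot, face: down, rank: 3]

Accepted, Accepted

One predicate separates the groups cleanly: rank ≤ 5.
Accepted: [mark: none, face: down, rank: 2], since rank = 2.
Accepted: [mark: dot, face: down, rank: 3], since rank = 3.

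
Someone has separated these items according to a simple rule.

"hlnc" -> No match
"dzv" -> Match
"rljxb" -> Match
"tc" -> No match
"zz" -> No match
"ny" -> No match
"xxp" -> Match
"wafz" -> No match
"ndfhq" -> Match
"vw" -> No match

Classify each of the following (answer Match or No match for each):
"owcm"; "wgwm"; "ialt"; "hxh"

'Match' ⟺ odd length.

No match, No match, No match, Match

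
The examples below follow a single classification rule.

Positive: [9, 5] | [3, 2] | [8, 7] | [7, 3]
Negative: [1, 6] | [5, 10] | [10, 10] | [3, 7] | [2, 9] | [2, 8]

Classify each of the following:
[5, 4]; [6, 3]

The distinguishing property — first > second — holds for all the 'Positive' cases and none of the 'Negative' cases.
[5, 4]: 5 > 4, checks out → Positive. [6, 3]: 6 > 3, checks out → Positive.

Positive, Positive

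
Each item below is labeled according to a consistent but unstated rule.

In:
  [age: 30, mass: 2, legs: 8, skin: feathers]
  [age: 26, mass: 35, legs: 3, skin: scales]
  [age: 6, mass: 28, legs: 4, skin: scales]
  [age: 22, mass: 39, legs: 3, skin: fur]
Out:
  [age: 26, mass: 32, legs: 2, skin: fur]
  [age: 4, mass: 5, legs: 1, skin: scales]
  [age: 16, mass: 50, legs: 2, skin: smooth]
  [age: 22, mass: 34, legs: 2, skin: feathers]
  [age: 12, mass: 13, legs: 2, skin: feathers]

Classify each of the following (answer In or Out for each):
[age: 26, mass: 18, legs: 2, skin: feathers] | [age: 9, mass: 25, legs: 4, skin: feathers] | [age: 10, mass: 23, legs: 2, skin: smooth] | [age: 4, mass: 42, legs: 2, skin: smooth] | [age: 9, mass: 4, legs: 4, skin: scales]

The simplest hypothesis consistent with all the labels is: legs ≥ 3.
[age: 26, mass: 18, legs: 2, skin: feathers] — legs = 2, hence Out. [age: 9, mass: 25, legs: 4, skin: feathers] — legs = 4, hence In. [age: 10, mass: 23, legs: 2, skin: smooth] — legs = 2, hence Out. [age: 4, mass: 42, legs: 2, skin: smooth] — legs = 2, hence Out. [age: 9, mass: 4, legs: 4, skin: scales] — legs = 4, hence In.

Out, In, Out, Out, In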